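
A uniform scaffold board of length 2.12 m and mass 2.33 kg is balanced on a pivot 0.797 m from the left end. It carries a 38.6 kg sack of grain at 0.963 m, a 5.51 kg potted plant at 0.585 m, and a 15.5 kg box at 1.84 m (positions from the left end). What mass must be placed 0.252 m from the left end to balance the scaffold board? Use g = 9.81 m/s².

Sum moments about the pivot (at 0.797 m from the left end) (the support reaction has zero arm there).
Beam weight: 2.33 × 9.81 = 22.86 N down at 1.06 m → arm 0.263 m, τ = 22.86 × 0.263 = 6.012 N·m clockwise.
Sack of grain: 38.6 × 9.81 = 378.7 N down at 0.963 m → arm 0.166 m, τ = 378.7 × 0.166 = 62.86 N·m clockwise.
Potted plant: 5.51 × 9.81 = 54.05 N down at 0.585 m → arm 0.212 m, τ = 54.05 × 0.212 = 11.46 N·m counterclockwise.
Box: 15.5 × 9.81 = 152.1 N down at 1.84 m → arm 1.043 m, τ = 152.1 × 1.043 = 158.6 N·m clockwise.
Net moment of known loads = 216 N·m clockwise.
An unknown mass m at 0.252 m has arm 0.545 m; its moment is m·g·0.545 counterclockwise.
For rotational equilibrium, m × 9.81 × 0.545 = 216, so m = 216 / (9.81 × 0.545) = 40.4 kg.

m ≈ 40.4 kg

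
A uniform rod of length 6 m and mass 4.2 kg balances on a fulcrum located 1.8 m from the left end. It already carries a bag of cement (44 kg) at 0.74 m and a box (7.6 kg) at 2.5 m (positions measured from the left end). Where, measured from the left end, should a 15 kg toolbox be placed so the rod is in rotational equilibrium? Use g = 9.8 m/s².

x ≈ 4.22 m from the left end

Sum moments about the fulcrum (at 1.8 m from the left end) (the support reaction has zero arm there).
Beam weight: 4.2 × 9.8 = 41.16 N down at 3 m → arm 1.2 m, τ = 41.16 × 1.2 = 49.39 N·m clockwise.
Bag of cement: 44 × 9.8 = 431.2 N down at 0.74 m → arm 1.06 m, τ = 431.2 × 1.06 = 457.1 N·m counterclockwise.
Box: 7.6 × 9.8 = 74.48 N down at 2.5 m → arm 0.7 m, τ = 74.48 × 0.7 = 52.14 N·m clockwise.
Net moment of existing loads = 355.6 N·m counterclockwise.
The toolbox weighs 15 × 9.8 = 147 N and must supply an equal clockwise moment, so its lever arm about the fulcrum is 355.6 / 147 = 2.42 m.
That puts it at 1.8 + 2.42 = 4.22 m from the left end.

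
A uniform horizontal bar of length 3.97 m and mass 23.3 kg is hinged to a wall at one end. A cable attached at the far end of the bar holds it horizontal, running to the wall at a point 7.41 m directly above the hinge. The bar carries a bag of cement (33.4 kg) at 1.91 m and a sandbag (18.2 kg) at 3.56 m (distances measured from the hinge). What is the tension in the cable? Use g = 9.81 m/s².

T ≈ 490 N

Choose the hinge as the axis so the unknown hinge reaction has zero arm there.
Beam weight: 23.3 × 9.81 = 228.6 N down at 1.985 m → arm 1.985 m, τ = 228.6 × 1.985 = 453.8 N·m clockwise.
Bag of cement: 33.4 × 9.81 = 327.7 N down at 1.91 m → arm 1.91 m, τ = 327.7 × 1.91 = 625.9 N·m clockwise.
Sandbag: 18.2 × 9.81 = 178.5 N down at 3.56 m → arm 3.56 m, τ = 178.5 × 3.56 = 635.5 N·m clockwise.
Total clockwise load moment = 1715 N·m.
The cable tension T acts at 3.97 m; only its component perpendicular to the bar, T sinθ, produces torque. sinθ = h/√(h²+d²) = 7.41/√(7.41²+3.97²) = 0.8815.
Balancing moments: T × 3.97 × 0.8815 = 1715, giving T = 1715 / 3.5 = 490 N.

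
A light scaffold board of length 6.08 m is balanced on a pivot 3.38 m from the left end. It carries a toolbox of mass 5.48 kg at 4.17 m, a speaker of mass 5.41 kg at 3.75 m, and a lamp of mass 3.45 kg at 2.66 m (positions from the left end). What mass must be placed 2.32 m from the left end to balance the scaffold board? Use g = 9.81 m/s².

m ≈ 3.63 kg

Taking torques about the pivot (at 3.38 m from the left end):
Toolbox: 5.48 × 9.81 = 53.76 N down at 4.17 m → arm 0.79 m, τ = 53.76 × 0.79 = 42.47 N·m clockwise.
Speaker: 5.41 × 9.81 = 53.07 N down at 3.75 m → arm 0.37 m, τ = 53.07 × 0.37 = 19.64 N·m clockwise.
Lamp: 3.45 × 9.81 = 33.84 N down at 2.66 m → arm 0.72 m, τ = 33.84 × 0.72 = 24.36 N·m counterclockwise.
Net moment of known loads = 37.75 N·m clockwise.
An unknown mass m at 2.32 m has arm 1.06 m; its moment is m·g·1.06 counterclockwise.
Setting net torque to zero: m × 9.81 × 1.06 = 37.75 → m = 37.75 / (9.81 × 1.06) = 3.63 kg.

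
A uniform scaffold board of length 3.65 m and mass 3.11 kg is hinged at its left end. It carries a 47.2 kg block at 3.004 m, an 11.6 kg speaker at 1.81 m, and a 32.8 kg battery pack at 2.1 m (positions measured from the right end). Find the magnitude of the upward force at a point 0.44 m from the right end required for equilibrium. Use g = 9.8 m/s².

About the left end:
Beam weight: 3.11 × 9.8 = 30.48 N down at 1.825 m → arm 1.825 m, τ = 30.48 × 1.825 = 55.63 N·m clockwise.
Block: 47.2 × 9.8 = 462.6 N down at 3.004 m → arm 0.646 m, τ = 462.6 × 0.646 = 298.8 N·m clockwise.
Speaker: 11.6 × 9.8 = 113.7 N down at 1.81 m → arm 1.84 m, τ = 113.7 × 1.84 = 209.2 N·m clockwise.
Battery pack: 32.8 × 9.8 = 321.4 N down at 2.1 m → arm 1.55 m, τ = 321.4 × 1.55 = 498.2 N·m clockwise.
Net moment of the loads = 1062 N·m clockwise.
The upward force F acts at a point 0.44 m from the right end, arm 3.21 m, giving F × 3.21 counterclockwise.
Balancing moments: F × 3.21 = 1062, giving F = 1062 / 3.21 = 331 N.

F ≈ 331 N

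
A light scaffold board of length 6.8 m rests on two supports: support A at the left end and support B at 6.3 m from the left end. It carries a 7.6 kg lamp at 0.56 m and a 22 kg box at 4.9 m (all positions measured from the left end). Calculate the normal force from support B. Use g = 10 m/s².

About support A:
Lamp: 7.6 × 10 = 76 N down at 0.56 m → arm 0.56 m, τ = 76 × 0.56 = 42.56 N·m clockwise.
Box: 22 × 10 = 220 N down at 4.9 m → arm 4.9 m, τ = 220 × 4.9 = 1078 N·m clockwise.
Net load moment about support A = 1121 N·m clockwise.
Reaction R at support B is upward at 6.3 m, arm 6.3 m → moment R × 6.3 counterclockwise.
Στ = 0 ⇒ R × 6.3 = 1121 ⇒ R = 178 N.

R_B ≈ 178 N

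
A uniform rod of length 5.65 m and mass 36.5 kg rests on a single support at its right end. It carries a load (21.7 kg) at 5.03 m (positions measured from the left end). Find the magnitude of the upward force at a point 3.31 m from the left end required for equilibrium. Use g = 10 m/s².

Take moments about the right end.
Beam weight: 36.5 × 10 = 365 N down at 2.825 m → arm 2.825 m, τ = 365 × 2.825 = 1031 N·m counterclockwise.
Load: 21.7 × 10 = 217 N down at 5.03 m → arm 0.62 m, τ = 217 × 0.62 = 134.5 N·m counterclockwise.
Net moment of the loads = 1166 N·m counterclockwise.
The upward force F acts at a point 3.31 m from the left end, arm 2.34 m, giving F × 2.34 clockwise.
Setting net torque to zero: F × 2.34 = 1166 → F = 1166 / 2.34 = 498 N.

F ≈ 498 N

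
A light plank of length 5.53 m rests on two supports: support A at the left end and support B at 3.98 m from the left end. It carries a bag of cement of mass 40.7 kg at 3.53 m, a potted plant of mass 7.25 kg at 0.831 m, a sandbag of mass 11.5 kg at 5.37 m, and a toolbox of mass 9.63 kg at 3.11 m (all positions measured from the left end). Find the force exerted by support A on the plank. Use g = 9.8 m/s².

Sum moments about support B (its reaction then has zero moment arm).
Bag of cement: 40.7 × 9.8 = 398.9 N down at 3.53 m → arm 0.45 m, τ = 398.9 × 0.45 = 179.5 N·m counterclockwise.
Potted plant: 7.25 × 9.8 = 71.05 N down at 0.831 m → arm 3.149 m, τ = 71.05 × 3.149 = 223.7 N·m counterclockwise.
Sandbag: 11.5 × 9.8 = 112.7 N down at 5.37 m → arm 1.39 m, τ = 112.7 × 1.39 = 156.7 N·m clockwise.
Toolbox: 9.63 × 9.8 = 94.37 N down at 3.11 m → arm 0.87 m, τ = 94.37 × 0.87 = 82.1 N·m counterclockwise.
Net load moment about support B = 328.6 N·m counterclockwise.
Reaction R at support A is upward at 0 m, arm 3.98 m → moment R × 3.98 clockwise.
Balancing moments: R × 3.98 = 328.6, giving R = 82.6 N.

R_A ≈ 82.6 N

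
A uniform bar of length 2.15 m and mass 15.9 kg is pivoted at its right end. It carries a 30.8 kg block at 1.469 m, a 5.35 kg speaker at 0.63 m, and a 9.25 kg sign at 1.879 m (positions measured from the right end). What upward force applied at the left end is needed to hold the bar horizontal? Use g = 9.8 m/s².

Choose the right end as the axis so the unknown pivot reaction has zero arm there.
Beam weight: 15.9 × 9.8 = 155.8 N down at 1.075 m → arm 1.075 m, τ = 155.8 × 1.075 = 167.5 N·m counterclockwise.
Block: 30.8 × 9.8 = 301.8 N down at 1.469 m → arm 1.469 m, τ = 301.8 × 1.469 = 443.3 N·m counterclockwise.
Speaker: 5.35 × 9.8 = 52.43 N down at 0.63 m → arm 0.63 m, τ = 52.43 × 0.63 = 33.03 N·m counterclockwise.
Sign: 9.25 × 9.8 = 90.65 N down at 1.879 m → arm 1.879 m, τ = 90.65 × 1.879 = 170.3 N·m counterclockwise.
Net moment of the loads = 814.1 N·m counterclockwise.
The upward force F acts at the left end, arm 2.15 m, giving F × 2.15 clockwise.
Setting net torque to zero: F × 2.15 = 814.1 → F = 814.1 / 2.15 = 379 N.

F ≈ 379 N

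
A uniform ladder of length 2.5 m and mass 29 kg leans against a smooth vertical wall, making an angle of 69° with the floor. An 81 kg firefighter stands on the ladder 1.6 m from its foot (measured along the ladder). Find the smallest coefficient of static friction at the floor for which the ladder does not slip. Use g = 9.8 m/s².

μ_min ≈ 0.232

Taking torques about the foot of the ladder:
Ladder weight 29×9.8 = 284.2 N acts at 1.25 m along the ladder; its horizontal arm is 1.25·cos69° = 0.448 m → τ = 127.3 N·m clockwise.
Firefighter: 81×9.8 = 793.8 N at 1.6 m → arm 0.5734 m → τ = 455.2 N·m clockwise.
Wall normal N acts horizontally at the top; its moment arm is the height L sinθ = 2.5·sin69° = 2.334 m, counterclockwise.
For rotational equilibrium, N × 2.334 = 582.5, so N = 249.6 N.
ΣFx = 0 ⇒ f = N_wall = 249.6 N. ΣFy = 0 ⇒ N_floor = 1078 N.
μ_min = f / N_floor = 249.6 / 1078 = 0.232.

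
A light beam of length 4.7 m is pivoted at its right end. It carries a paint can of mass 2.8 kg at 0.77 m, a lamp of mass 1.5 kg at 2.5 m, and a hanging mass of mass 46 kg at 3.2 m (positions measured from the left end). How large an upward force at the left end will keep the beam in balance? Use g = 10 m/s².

Sum moments about the right end (the unknown pivot reaction has zero arm there).
Paint can: 2.8 × 10 = 28 N down at 0.77 m → arm 3.93 m, τ = 28 × 3.93 = 110 N·m counterclockwise.
Lamp: 1.5 × 10 = 15 N down at 2.5 m → arm 2.2 m, τ = 15 × 2.2 = 33 N·m counterclockwise.
Hanging mass: 46 × 10 = 460 N down at 3.2 m → arm 1.5 m, τ = 460 × 1.5 = 690 N·m counterclockwise.
Net moment of the loads = 833 N·m counterclockwise.
The upward force F acts at the left end, arm 4.7 m, giving F × 4.7 clockwise.
For rotational equilibrium, F × 4.7 = 833, so F = 833 / 4.7 = 177 N.

F ≈ 177 N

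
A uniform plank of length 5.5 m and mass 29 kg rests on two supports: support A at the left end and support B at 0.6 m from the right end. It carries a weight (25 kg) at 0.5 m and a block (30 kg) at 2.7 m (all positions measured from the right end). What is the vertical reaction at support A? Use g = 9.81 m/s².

About support B:
Beam weight: 29 × 9.81 = 284.5 N down at 2.75 m → arm 2.15 m, τ = 284.5 × 2.15 = 611.7 N·m counterclockwise.
Weight: 25 × 9.81 = 245.2 N down at 0.5 m → arm 0.1 m, τ = 245.2 × 0.1 = 24.52 N·m clockwise.
Block: 30 × 9.81 = 294.3 N down at 2.7 m → arm 2.1 m, τ = 294.3 × 2.1 = 618 N·m counterclockwise.
Net load moment about support B = 1205 N·m counterclockwise.
Reaction R at support A is upward at 5.5 m, arm 4.9 m → moment R × 4.9 clockwise.
Balancing moments: R × 4.9 = 1205, giving R = 246 N.

R_A ≈ 246 N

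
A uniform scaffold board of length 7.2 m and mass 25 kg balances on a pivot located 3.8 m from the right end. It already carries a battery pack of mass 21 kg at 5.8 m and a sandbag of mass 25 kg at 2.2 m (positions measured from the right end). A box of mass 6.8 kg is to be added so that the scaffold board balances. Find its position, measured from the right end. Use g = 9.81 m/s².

x ≈ 4.24 m from the right end

Sum moments about the pivot (at 3.8 m from the right end) (the support reaction has zero arm there).
Beam weight: 25 × 9.81 = 245.2 N down at 3.6 m → arm 0.2 m, τ = 245.2 × 0.2 = 49.04 N·m clockwise.
Battery pack: 21 × 9.81 = 206 N down at 5.8 m → arm 2 m, τ = 206 × 2 = 412 N·m counterclockwise.
Sandbag: 25 × 9.81 = 245.2 N down at 2.2 m → arm 1.6 m, τ = 245.2 × 1.6 = 392.3 N·m clockwise.
Net moment of existing loads = 29.34 N·m clockwise.
The box weighs 6.8 × 9.81 = 66.71 N and must supply an equal counterclockwise moment, so its lever arm about the pivot is 29.34 / 66.71 = 0.44 m.
That puts it at 3.8 + 0.44 = 4.24 m from the right end.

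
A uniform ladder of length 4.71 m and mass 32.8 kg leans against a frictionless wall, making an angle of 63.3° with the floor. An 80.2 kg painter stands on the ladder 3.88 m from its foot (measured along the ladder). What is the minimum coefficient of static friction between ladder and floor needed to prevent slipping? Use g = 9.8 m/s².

μ_min ≈ 0.367

About the foot of the ladder:
Ladder weight 32.8×9.8 = 321.4 N acts at 2.355 m along the ladder; its horizontal arm is 2.355·cos63.3° = 1.058 m → τ = 340 N·m clockwise.
Painter: 80.2×9.8 = 786 N at 3.88 m → arm 1.743 m → τ = 1370 N·m clockwise.
Wall normal N acts horizontally at the top; its moment arm is the height L sinθ = 4.71·sin63.3° = 4.208 m, counterclockwise.
Setting net torque to zero: N × 4.208 = 1710 → N = 406.4 N.
ΣFx = 0 ⇒ f = N_wall = 406.4 N. ΣFy = 0 ⇒ N_floor = 1107 N.
μ_min = f / N_floor = 406.4 / 1107 = 0.367.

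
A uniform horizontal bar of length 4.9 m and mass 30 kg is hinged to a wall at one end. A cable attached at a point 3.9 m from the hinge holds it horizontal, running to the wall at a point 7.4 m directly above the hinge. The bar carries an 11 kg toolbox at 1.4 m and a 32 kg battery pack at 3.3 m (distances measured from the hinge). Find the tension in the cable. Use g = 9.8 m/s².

About the hinge:
Beam weight: 30 × 9.8 = 294 N down at 2.45 m → arm 2.45 m, τ = 294 × 2.45 = 720.3 N·m clockwise.
Toolbox: 11 × 9.8 = 107.8 N down at 1.4 m → arm 1.4 m, τ = 107.8 × 1.4 = 150.9 N·m clockwise.
Battery pack: 32 × 9.8 = 313.6 N down at 3.3 m → arm 3.3 m, τ = 313.6 × 3.3 = 1035 N·m clockwise.
Total clockwise load moment = 1906 N·m.
The cable tension T acts at 3.9 m; only its component perpendicular to the bar, T sinθ, produces torque. sinθ = h/√(h²+d²) = 7.4/√(7.4²+3.9²) = 0.8847.
For rotational equilibrium, T × 3.9 × 0.8847 = 1906, so T = 1906 / 3.45 = 552 N.

T ≈ 552 N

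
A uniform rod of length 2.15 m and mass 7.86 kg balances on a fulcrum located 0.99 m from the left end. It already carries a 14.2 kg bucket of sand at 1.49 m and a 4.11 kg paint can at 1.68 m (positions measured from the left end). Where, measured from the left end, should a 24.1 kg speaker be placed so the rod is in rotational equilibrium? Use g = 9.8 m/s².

Choose the fulcrum (at 0.99 m from the left end) as the axis so the support reaction has zero arm there.
Beam weight: 7.86 × 9.8 = 77.03 N down at 1.075 m → arm 0.085 m, τ = 77.03 × 0.085 = 6.548 N·m clockwise.
Bucket of sand: 14.2 × 9.8 = 139.2 N down at 1.49 m → arm 0.5 m, τ = 139.2 × 0.5 = 69.6 N·m clockwise.
Paint can: 4.11 × 9.8 = 40.28 N down at 1.68 m → arm 0.69 m, τ = 40.28 × 0.69 = 27.79 N·m clockwise.
Net moment of existing loads = 103.9 N·m clockwise.
The speaker weighs 24.1 × 9.8 = 236.2 N and must supply an equal counterclockwise moment, so its lever arm about the fulcrum is 103.9 / 236.2 = 0.44 m.
That puts it at 0.99 − 0.44 = 0.55 m from the left end.

x ≈ 0.55 m from the left end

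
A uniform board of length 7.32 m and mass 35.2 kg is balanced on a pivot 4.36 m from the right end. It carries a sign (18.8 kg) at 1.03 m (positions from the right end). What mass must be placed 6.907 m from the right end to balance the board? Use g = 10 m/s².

m ≈ 34.3 kg

Taking torques about the pivot (at 4.36 m from the right end):
Beam weight: 35.2 × 10 = 352 N down at 3.66 m → arm 0.7 m, τ = 352 × 0.7 = 246.4 N·m clockwise.
Sign: 18.8 × 10 = 188 N down at 1.03 m → arm 3.33 m, τ = 188 × 3.33 = 626 N·m clockwise.
Net moment of known loads = 872.4 N·m clockwise.
An unknown mass m at 6.907 m has arm 2.547 m; its moment is m·g·2.547 counterclockwise.
For rotational equilibrium, m × 10 × 2.547 = 872.4, so m = 872.4 / (10 × 2.547) = 34.3 kg.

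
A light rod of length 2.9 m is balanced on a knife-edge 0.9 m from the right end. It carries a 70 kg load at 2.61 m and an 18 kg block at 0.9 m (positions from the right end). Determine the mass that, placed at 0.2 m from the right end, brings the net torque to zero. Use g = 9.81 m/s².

m ≈ 171 kg

Choose the knife-edge (at 0.9 m from the right end) as the axis so the support reaction has zero arm there.
Load: 70 × 9.81 = 686.7 N down at 2.61 m → arm 1.71 m, τ = 686.7 × 1.71 = 1174 N·m counterclockwise.
Block: acts at the knife-edge, moment arm 0 → no torque.
Net moment of known loads = 1174 N·m counterclockwise.
An unknown mass m at 0.2 m has arm 0.7 m; its moment is m·g·0.7 clockwise.
For rotational equilibrium, m × 9.81 × 0.7 = 1174, so m = 1174 / (9.81 × 0.7) = 171 kg.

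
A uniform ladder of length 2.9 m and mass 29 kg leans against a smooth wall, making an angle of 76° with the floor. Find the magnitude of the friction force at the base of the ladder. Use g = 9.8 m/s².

Sum moments about the foot of the ladder (the floor normal and friction both act there and drop out).
Ladder weight 29×9.8 = 284.2 N acts at 1.45 m along the ladder; its horizontal arm is 1.45·cos76° = 0.3508 m → τ = 99.7 N·m clockwise.
Wall normal N acts horizontally at the top; its moment arm is the height L sinθ = 2.9·sin76° = 2.814 m, counterclockwise.
For rotational equilibrium, N × 2.814 = 99.7, so N = 35.4 N.
ΣFx = 0: friction at the foot balances the wall's push, so f = N_wall = 35.4 N.

f ≈ 35.4 N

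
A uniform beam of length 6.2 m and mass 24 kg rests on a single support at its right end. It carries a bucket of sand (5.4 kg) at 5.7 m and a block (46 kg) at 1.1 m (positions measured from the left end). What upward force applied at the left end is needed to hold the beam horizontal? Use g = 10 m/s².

F ≈ 503 N

Take moments about the right end.
Beam weight: 24 × 10 = 240 N down at 3.1 m → arm 3.1 m, τ = 240 × 3.1 = 744 N·m counterclockwise.
Bucket of sand: 5.4 × 10 = 54 N down at 5.7 m → arm 0.5 m, τ = 54 × 0.5 = 27 N·m counterclockwise.
Block: 46 × 10 = 460 N down at 1.1 m → arm 5.1 m, τ = 460 × 5.1 = 2346 N·m counterclockwise.
Net moment of the loads = 3117 N·m counterclockwise.
The upward force F acts at the left end, arm 6.2 m, giving F × 6.2 clockwise.
For rotational equilibrium, F × 6.2 = 3117, so F = 3117 / 6.2 = 503 N.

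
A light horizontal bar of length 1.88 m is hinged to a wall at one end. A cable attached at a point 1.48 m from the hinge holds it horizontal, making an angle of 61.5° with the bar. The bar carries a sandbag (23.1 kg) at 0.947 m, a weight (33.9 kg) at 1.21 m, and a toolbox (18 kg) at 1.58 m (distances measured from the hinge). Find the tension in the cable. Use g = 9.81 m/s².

About the hinge:
Sandbag: 23.1 × 9.81 = 226.6 N down at 0.947 m → arm 0.947 m, τ = 226.6 × 0.947 = 214.6 N·m clockwise.
Weight: 33.9 × 9.81 = 332.6 N down at 1.21 m → arm 1.21 m, τ = 332.6 × 1.21 = 402.4 N·m clockwise.
Toolbox: 18 × 9.81 = 176.6 N down at 1.58 m → arm 1.58 m, τ = 176.6 × 1.58 = 279 N·m clockwise.
Total clockwise load moment = 896 N·m.
The cable tension T acts at 1.48 m; only its component perpendicular to the bar, T sinθ, produces torque. sin 61.5° = 0.8788.
Setting net torque to zero: T × 1.48 × 0.8788 = 896 → T = 896 / 1.301 = 689 N.

T ≈ 689 N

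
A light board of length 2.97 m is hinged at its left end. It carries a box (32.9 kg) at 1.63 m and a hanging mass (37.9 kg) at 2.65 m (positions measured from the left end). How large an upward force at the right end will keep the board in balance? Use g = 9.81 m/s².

Sum moments about the left end (the unknown pivot reaction has zero arm there).
Box: 32.9 × 9.81 = 322.7 N down at 1.63 m → arm 1.63 m, τ = 322.7 × 1.63 = 526 N·m clockwise.
Hanging mass: 37.9 × 9.81 = 371.8 N down at 2.65 m → arm 2.65 m, τ = 371.8 × 2.65 = 985.3 N·m clockwise.
Net moment of the loads = 1511 N·m clockwise.
The upward force F acts at the right end, arm 2.97 m, giving F × 2.97 counterclockwise.
Balancing moments: F × 2.97 = 1511, giving F = 1511 / 2.97 = 509 N.

F ≈ 509 N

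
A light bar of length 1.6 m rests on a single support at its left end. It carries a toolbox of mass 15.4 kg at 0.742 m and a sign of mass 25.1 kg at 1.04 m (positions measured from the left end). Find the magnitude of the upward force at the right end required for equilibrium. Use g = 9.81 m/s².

Take moments about the left end.
Toolbox: 15.4 × 9.81 = 151.1 N down at 0.742 m → arm 0.742 m, τ = 151.1 × 0.742 = 112.1 N·m clockwise.
Sign: 25.1 × 9.81 = 246.2 N down at 1.04 m → arm 1.04 m, τ = 246.2 × 1.04 = 256 N·m clockwise.
Net moment of the loads = 368.1 N·m clockwise.
The upward force F acts at the right end, arm 1.6 m, giving F × 1.6 counterclockwise.
Setting net torque to zero: F × 1.6 = 368.1 → F = 368.1 / 1.6 = 230 N.

F ≈ 230 N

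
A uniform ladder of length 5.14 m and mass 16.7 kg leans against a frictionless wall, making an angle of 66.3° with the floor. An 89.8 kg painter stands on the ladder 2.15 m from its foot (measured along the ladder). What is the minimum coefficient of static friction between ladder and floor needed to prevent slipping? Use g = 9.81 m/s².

Sum moments about the foot of the ladder (the floor normal and friction both act there and drop out).
Ladder weight 16.7×9.81 = 163.8 N acts at 2.57 m along the ladder; its horizontal arm is 2.57·cos66.3° = 1.033 m → τ = 169.2 N·m clockwise.
Painter: 89.8×9.81 = 880.9 N at 2.15 m → arm 0.8642 m → τ = 761.3 N·m clockwise.
Wall normal N acts horizontally at the top; its moment arm is the height L sinθ = 5.14·sin66.3° = 4.707 m, counterclockwise.
For rotational equilibrium, N × 4.707 = 930.5, so N = 197.7 N.
ΣFx = 0 ⇒ f = N_wall = 197.7 N. ΣFy = 0 ⇒ N_floor = 1045 N.
μ_min = f / N_floor = 197.7 / 1045 = 0.189.

μ_min ≈ 0.189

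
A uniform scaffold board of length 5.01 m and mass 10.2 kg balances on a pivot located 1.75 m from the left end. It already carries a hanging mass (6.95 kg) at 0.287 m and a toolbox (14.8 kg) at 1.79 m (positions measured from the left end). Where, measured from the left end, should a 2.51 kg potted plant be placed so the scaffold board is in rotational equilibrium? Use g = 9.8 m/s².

About the pivot (at 1.75 m from the left end):
Beam weight: 10.2 × 9.8 = 99.96 N down at 2.505 m → arm 0.755 m, τ = 99.96 × 0.755 = 75.47 N·m clockwise.
Hanging mass: 6.95 × 9.8 = 68.11 N down at 0.287 m → arm 1.463 m, τ = 68.11 × 1.463 = 99.64 N·m counterclockwise.
Toolbox: 14.8 × 9.8 = 145 N down at 1.79 m → arm 0.04 m, τ = 145 × 0.04 = 5.8 N·m clockwise.
Net moment of existing loads = 18.37 N·m counterclockwise.
The potted plant weighs 2.51 × 9.8 = 24.6 N and must supply an equal clockwise moment, so its lever arm about the pivot is 18.37 / 24.6 = 0.747 m.
That puts it at 1.75 + 0.747 = 2.5 m from the left end.

x ≈ 2.5 m from the left end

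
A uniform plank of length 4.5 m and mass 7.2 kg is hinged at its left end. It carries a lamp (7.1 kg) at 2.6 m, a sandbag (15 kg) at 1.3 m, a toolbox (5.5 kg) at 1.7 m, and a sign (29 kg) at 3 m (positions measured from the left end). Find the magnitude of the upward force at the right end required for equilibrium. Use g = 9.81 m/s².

About the left end:
Beam weight: 7.2 × 9.81 = 70.63 N down at 2.25 m → arm 2.25 m, τ = 70.63 × 2.25 = 158.9 N·m clockwise.
Lamp: 7.1 × 9.81 = 69.65 N down at 2.6 m → arm 2.6 m, τ = 69.65 × 2.6 = 181.1 N·m clockwise.
Sandbag: 15 × 9.81 = 147.2 N down at 1.3 m → arm 1.3 m, τ = 147.2 × 1.3 = 191.4 N·m clockwise.
Toolbox: 5.5 × 9.81 = 53.96 N down at 1.7 m → arm 1.7 m, τ = 53.96 × 1.7 = 91.73 N·m clockwise.
Sign: 29 × 9.81 = 284.5 N down at 3 m → arm 3 m, τ = 284.5 × 3 = 853.5 N·m clockwise.
Net moment of the loads = 1477 N·m clockwise.
The upward force F acts at the right end, arm 4.5 m, giving F × 4.5 counterclockwise.
For rotational equilibrium, F × 4.5 = 1477, so F = 1477 / 4.5 = 328 N.

F ≈ 328 N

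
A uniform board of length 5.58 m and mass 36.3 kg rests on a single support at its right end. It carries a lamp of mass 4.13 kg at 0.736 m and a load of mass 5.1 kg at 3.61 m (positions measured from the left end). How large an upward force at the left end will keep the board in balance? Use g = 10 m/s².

Sum moments about the right end (the unknown pivot reaction has zero arm there).
Beam weight: 36.3 × 10 = 363 N down at 2.79 m → arm 2.79 m, τ = 363 × 2.79 = 1013 N·m counterclockwise.
Lamp: 4.13 × 10 = 41.3 N down at 0.736 m → arm 4.844 m, τ = 41.3 × 4.844 = 200.1 N·m counterclockwise.
Load: 5.1 × 10 = 51 N down at 3.61 m → arm 1.97 m, τ = 51 × 1.97 = 100.5 N·m counterclockwise.
Net moment of the loads = 1314 N·m counterclockwise.
The upward force F acts at the left end, arm 5.58 m, giving F × 5.58 clockwise.
Balancing moments: F × 5.58 = 1314, giving F = 1314 / 5.58 = 235 N.

F ≈ 235 N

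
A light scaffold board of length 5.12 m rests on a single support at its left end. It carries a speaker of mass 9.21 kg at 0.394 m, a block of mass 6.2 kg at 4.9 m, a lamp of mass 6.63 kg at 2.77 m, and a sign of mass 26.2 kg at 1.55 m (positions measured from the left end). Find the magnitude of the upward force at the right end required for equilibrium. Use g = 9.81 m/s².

Sum moments about the left end (the unknown pivot reaction has zero arm there).
Speaker: 9.21 × 9.81 = 90.35 N down at 0.394 m → arm 0.394 m, τ = 90.35 × 0.394 = 35.6 N·m clockwise.
Block: 6.2 × 9.81 = 60.82 N down at 4.9 m → arm 4.9 m, τ = 60.82 × 4.9 = 298 N·m clockwise.
Lamp: 6.63 × 9.81 = 65.04 N down at 2.77 m → arm 2.77 m, τ = 65.04 × 2.77 = 180.2 N·m clockwise.
Sign: 26.2 × 9.81 = 257 N down at 1.55 m → arm 1.55 m, τ = 257 × 1.55 = 398.4 N·m clockwise.
Net moment of the loads = 912.2 N·m clockwise.
The upward force F acts at the right end, arm 5.12 m, giving F × 5.12 counterclockwise.
For rotational equilibrium, F × 5.12 = 912.2, so F = 912.2 / 5.12 = 178 N.

F ≈ 178 N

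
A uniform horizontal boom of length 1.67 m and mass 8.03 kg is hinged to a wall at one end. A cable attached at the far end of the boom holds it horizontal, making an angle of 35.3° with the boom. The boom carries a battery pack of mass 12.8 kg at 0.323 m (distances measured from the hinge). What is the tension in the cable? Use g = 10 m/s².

T ≈ 112 N

Taking torques about the hinge:
Beam weight: 8.03 × 10 = 80.3 N down at 0.835 m → arm 0.835 m, τ = 80.3 × 0.835 = 67.05 N·m clockwise.
Battery pack: 12.8 × 10 = 128 N down at 0.323 m → arm 0.323 m, τ = 128 × 0.323 = 41.34 N·m clockwise.
Total clockwise load moment = 108.4 N·m.
The cable tension T acts at 1.67 m; only its component perpendicular to the boom, T sinθ, produces torque. sin 35.3° = 0.5779.
For rotational equilibrium, T × 1.67 × 0.5779 = 108.4, so T = 108.4 / 0.9651 = 112 N.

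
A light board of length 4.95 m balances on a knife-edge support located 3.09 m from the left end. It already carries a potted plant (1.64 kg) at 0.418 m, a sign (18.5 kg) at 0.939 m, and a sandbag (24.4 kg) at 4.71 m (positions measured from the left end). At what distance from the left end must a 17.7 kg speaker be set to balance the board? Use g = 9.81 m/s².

Sum moments about the knife-edge support (at 3.09 m from the left end) (the support reaction has zero arm there).
Potted plant: 1.64 × 9.81 = 16.09 N down at 0.418 m → arm 2.672 m, τ = 16.09 × 2.672 = 42.99 N·m counterclockwise.
Sign: 18.5 × 9.81 = 181.5 N down at 0.939 m → arm 2.151 m, τ = 181.5 × 2.151 = 390.4 N·m counterclockwise.
Sandbag: 24.4 × 9.81 = 239.4 N down at 4.71 m → arm 1.62 m, τ = 239.4 × 1.62 = 387.8 N·m clockwise.
Net moment of existing loads = 45.59 N·m counterclockwise.
The speaker weighs 17.7 × 9.81 = 173.6 N and must supply an equal clockwise moment, so its lever arm about the knife-edge support is 45.59 / 173.6 = 0.263 m.
That puts it at 3.09 + 0.263 = 3.35 m from the left end.

x ≈ 3.35 m from the left end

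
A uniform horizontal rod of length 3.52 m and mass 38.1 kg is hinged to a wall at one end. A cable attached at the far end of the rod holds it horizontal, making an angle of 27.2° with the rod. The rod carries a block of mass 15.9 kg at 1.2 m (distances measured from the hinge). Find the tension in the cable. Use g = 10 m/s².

Sum moments about the hinge (the unknown hinge reaction has zero arm there).
Beam weight: 38.1 × 10 = 381 N down at 1.76 m → arm 1.76 m, τ = 381 × 1.76 = 670.6 N·m clockwise.
Block: 15.9 × 10 = 159 N down at 1.2 m → arm 1.2 m, τ = 159 × 1.2 = 190.8 N·m clockwise.
Total clockwise load moment = 861.4 N·m.
The cable tension T acts at 3.52 m; only its component perpendicular to the rod, T sinθ, produces torque. sin 27.2° = 0.4571.
Balancing moments: T × 3.52 × 0.4571 = 861.4, giving T = 861.4 / 1.609 = 535 N.

T ≈ 535 N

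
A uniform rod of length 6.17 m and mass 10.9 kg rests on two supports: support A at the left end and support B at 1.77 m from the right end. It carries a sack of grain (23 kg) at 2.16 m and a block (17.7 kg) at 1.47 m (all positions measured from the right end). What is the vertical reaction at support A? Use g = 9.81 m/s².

R_A ≈ 40.1 N

Choose support B as the axis so its reaction then has zero moment arm.
Beam weight: 10.9 × 9.81 = 106.9 N down at 3.085 m → arm 1.315 m, τ = 106.9 × 1.315 = 140.6 N·m counterclockwise.
Sack of grain: 23 × 9.81 = 225.6 N down at 2.16 m → arm 0.39 m, τ = 225.6 × 0.39 = 87.98 N·m counterclockwise.
Block: 17.7 × 9.81 = 173.6 N down at 1.47 m → arm 0.3 m, τ = 173.6 × 0.3 = 52.08 N·m clockwise.
Net load moment about support B = 176.5 N·m counterclockwise.
Reaction R at support A is upward at 6.17 m, arm 4.4 m → moment R × 4.4 clockwise.
For rotational equilibrium, R × 4.4 = 176.5, so R = 40.1 N.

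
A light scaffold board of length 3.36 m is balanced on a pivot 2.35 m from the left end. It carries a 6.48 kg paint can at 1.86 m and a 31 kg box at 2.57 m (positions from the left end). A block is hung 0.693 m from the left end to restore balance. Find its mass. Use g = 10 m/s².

About the pivot (at 2.35 m from the left end):
Paint can: 6.48 × 10 = 64.8 N down at 1.86 m → arm 0.49 m, τ = 64.8 × 0.49 = 31.75 N·m counterclockwise.
Box: 31 × 10 = 310 N down at 2.57 m → arm 0.22 m, τ = 310 × 0.22 = 68.2 N·m clockwise.
Net moment of known loads = 36.45 N·m clockwise.
An unknown mass m at 0.693 m has arm 1.657 m; its moment is m·g·1.657 counterclockwise.
Στ = 0 ⇒ m × 10 × 1.657 = 36.45 ⇒ m = 36.45 / (10 × 1.657) = 2.2 kg.

m ≈ 2.2 kg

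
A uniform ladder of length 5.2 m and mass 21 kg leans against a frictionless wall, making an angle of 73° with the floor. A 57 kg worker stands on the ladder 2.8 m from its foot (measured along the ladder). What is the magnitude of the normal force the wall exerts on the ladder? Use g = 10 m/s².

Choose the foot of the ladder as the axis so the floor normal and friction both act there and drop out.
Ladder weight 21×10 = 210 N acts at 2.6 m along the ladder; its horizontal arm is 2.6·cos73° = 0.7602 m → τ = 159.6 N·m clockwise.
Worker: 57×10 = 570 N at 2.8 m → arm 0.8186 m → τ = 466.6 N·m clockwise.
Wall normal N acts horizontally at the top; its moment arm is the height L sinθ = 5.2·sin73° = 4.973 m, counterclockwise.
Setting net torque to zero: N × 4.973 = 626.2 → N = 126 N.

N_wall ≈ 126 N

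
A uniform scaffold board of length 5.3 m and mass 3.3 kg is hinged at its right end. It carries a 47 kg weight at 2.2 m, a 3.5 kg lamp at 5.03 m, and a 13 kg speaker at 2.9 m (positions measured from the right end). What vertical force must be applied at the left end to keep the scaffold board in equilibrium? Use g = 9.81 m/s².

About the right end:
Beam weight: 3.3 × 9.81 = 32.37 N down at 2.65 m → arm 2.65 m, τ = 32.37 × 2.65 = 85.78 N·m counterclockwise.
Weight: 47 × 9.81 = 461.1 N down at 2.2 m → arm 2.2 m, τ = 461.1 × 2.2 = 1014 N·m counterclockwise.
Lamp: 3.5 × 9.81 = 34.34 N down at 5.03 m → arm 5.03 m, τ = 34.34 × 5.03 = 172.7 N·m counterclockwise.
Speaker: 13 × 9.81 = 127.5 N down at 2.9 m → arm 2.9 m, τ = 127.5 × 2.9 = 369.8 N·m counterclockwise.
Net moment of the loads = 1642 N·m counterclockwise.
The upward force F acts at the left end, arm 5.3 m, giving F × 5.3 clockwise.
Στ = 0 ⇒ F × 5.3 = 1642 ⇒ F = 1642 / 5.3 = 310 N.

F ≈ 310 N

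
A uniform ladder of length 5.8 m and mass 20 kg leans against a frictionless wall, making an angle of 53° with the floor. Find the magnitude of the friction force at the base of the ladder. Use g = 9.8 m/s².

f ≈ 73.8 N

Sum moments about the foot of the ladder (the floor normal and friction both act there and drop out).
Ladder weight 20×9.8 = 196 N acts at 2.9 m along the ladder; its horizontal arm is 2.9·cos53° = 1.745 m → τ = 342 N·m clockwise.
Wall normal N acts horizontally at the top; its moment arm is the height L sinθ = 5.8·sin53° = 4.632 m, counterclockwise.
Setting net torque to zero: N × 4.632 = 342 → N = 73.8 N.
ΣFx = 0: friction at the foot balances the wall's push, so f = N_wall = 73.8 N.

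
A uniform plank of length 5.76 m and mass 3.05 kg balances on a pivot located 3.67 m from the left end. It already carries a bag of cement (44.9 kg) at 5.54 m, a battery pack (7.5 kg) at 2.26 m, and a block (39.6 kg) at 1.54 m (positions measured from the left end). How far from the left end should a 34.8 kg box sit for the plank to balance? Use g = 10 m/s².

Sum moments about the pivot (at 3.67 m from the left end) (the support reaction has zero arm there).
Beam weight: 3.05 × 10 = 30.5 N down at 2.88 m → arm 0.79 m, τ = 30.5 × 0.79 = 24.1 N·m counterclockwise.
Bag of cement: 44.9 × 10 = 449 N down at 5.54 m → arm 1.87 m, τ = 449 × 1.87 = 839.6 N·m clockwise.
Battery pack: 7.5 × 10 = 75 N down at 2.26 m → arm 1.41 m, τ = 75 × 1.41 = 105.8 N·m counterclockwise.
Block: 39.6 × 10 = 396 N down at 1.54 m → arm 2.13 m, τ = 396 × 2.13 = 843.5 N·m counterclockwise.
Net moment of existing loads = 133.8 N·m counterclockwise.
The box weighs 34.8 × 10 = 348 N and must supply an equal clockwise moment, so its lever arm about the pivot is 133.8 / 348 = 0.384 m.
That puts it at 3.67 + 0.384 = 4.05 m from the left end.

x ≈ 4.05 m from the left end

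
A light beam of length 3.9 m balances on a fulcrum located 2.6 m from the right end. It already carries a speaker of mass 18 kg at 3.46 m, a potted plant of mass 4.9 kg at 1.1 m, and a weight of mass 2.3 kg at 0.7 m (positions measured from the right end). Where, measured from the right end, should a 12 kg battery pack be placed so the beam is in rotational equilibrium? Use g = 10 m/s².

x ≈ 2.29 m from the right end

Sum moments about the fulcrum (at 2.6 m from the right end) (the support reaction has zero arm there).
Speaker: 18 × 10 = 180 N down at 3.46 m → arm 0.86 m, τ = 180 × 0.86 = 154.8 N·m counterclockwise.
Potted plant: 4.9 × 10 = 49 N down at 1.1 m → arm 1.5 m, τ = 49 × 1.5 = 73.5 N·m clockwise.
Weight: 2.3 × 10 = 23 N down at 0.7 m → arm 1.9 m, τ = 23 × 1.9 = 43.7 N·m clockwise.
Net moment of existing loads = 37.6 N·m counterclockwise.
The battery pack weighs 12 × 10 = 120 N and must supply an equal clockwise moment, so its lever arm about the fulcrum is 37.6 / 120 = 0.313 m.
That puts it at 2.6 − 0.313 = 2.29 m from the right end.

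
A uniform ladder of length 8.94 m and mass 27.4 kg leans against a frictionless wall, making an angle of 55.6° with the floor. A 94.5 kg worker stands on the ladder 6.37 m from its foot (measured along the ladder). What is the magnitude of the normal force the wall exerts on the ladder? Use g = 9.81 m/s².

N_wall ≈ 544 N

Choose the foot of the ladder as the axis so the floor normal and friction both act there and drop out.
Ladder weight 27.4×9.81 = 268.8 N acts at 4.47 m along the ladder; its horizontal arm is 4.47·cos55.6° = 2.525 m → τ = 678.7 N·m clockwise.
Worker: 94.5×9.81 = 927 N at 6.37 m → arm 3.599 m → τ = 3336 N·m clockwise.
Wall normal N acts horizontally at the top; its moment arm is the height L sinθ = 8.94·sin55.6° = 7.377 m, counterclockwise.
Balancing moments: N × 7.377 = 4015, giving N = 544 N.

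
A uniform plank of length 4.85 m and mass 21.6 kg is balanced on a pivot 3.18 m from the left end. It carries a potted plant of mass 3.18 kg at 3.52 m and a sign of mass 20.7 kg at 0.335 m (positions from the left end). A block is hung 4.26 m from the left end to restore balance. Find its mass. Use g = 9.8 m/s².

m ≈ 68.6 kg

Take moments about the pivot (at 3.18 m from the left end).
Beam weight: 21.6 × 9.8 = 211.7 N down at 2.425 m → arm 0.755 m, τ = 211.7 × 0.755 = 159.8 N·m counterclockwise.
Potted plant: 3.18 × 9.8 = 31.16 N down at 3.52 m → arm 0.34 m, τ = 31.16 × 0.34 = 10.59 N·m clockwise.
Sign: 20.7 × 9.8 = 202.9 N down at 0.335 m → arm 2.845 m, τ = 202.9 × 2.845 = 577.3 N·m counterclockwise.
Net moment of known loads = 726.5 N·m counterclockwise.
An unknown mass m at 4.26 m has arm 1.08 m; its moment is m·g·1.08 clockwise.
Στ = 0 ⇒ m × 9.8 × 1.08 = 726.5 ⇒ m = 726.5 / (9.8 × 1.08) = 68.6 kg.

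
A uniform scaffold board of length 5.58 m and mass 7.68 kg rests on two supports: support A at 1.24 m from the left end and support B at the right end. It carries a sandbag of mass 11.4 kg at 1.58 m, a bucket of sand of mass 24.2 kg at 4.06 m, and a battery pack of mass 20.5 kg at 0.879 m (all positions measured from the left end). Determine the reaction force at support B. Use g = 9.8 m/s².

Choose support A as the axis so its reaction then has zero moment arm.
Beam weight: 7.68 × 9.8 = 75.26 N down at 2.79 m → arm 1.55 m, τ = 75.26 × 1.55 = 116.7 N·m clockwise.
Sandbag: 11.4 × 9.8 = 111.7 N down at 1.58 m → arm 0.34 m, τ = 111.7 × 0.34 = 37.98 N·m clockwise.
Bucket of sand: 24.2 × 9.8 = 237.2 N down at 4.06 m → arm 2.82 m, τ = 237.2 × 2.82 = 668.9 N·m clockwise.
Battery pack: 20.5 × 9.8 = 200.9 N down at 0.879 m → arm 0.361 m, τ = 200.9 × 0.361 = 72.52 N·m counterclockwise.
Net load moment about support A = 751.1 N·m clockwise.
Reaction R at support B is upward at 5.58 m, arm 4.34 m → moment R × 4.34 counterclockwise.
Στ = 0 ⇒ R × 4.34 = 751.1 ⇒ R = 173 N.

R_B ≈ 173 N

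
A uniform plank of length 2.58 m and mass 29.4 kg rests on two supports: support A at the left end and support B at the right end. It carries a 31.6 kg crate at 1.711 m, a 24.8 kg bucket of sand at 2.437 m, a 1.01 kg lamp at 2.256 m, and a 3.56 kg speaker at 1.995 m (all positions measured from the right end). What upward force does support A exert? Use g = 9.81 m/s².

R_A ≈ 615 N

Sum moments about support B (its reaction then has zero moment arm).
Beam weight: 29.4 × 9.81 = 288.4 N down at 1.29 m → arm 1.29 m, τ = 288.4 × 1.29 = 372 N·m counterclockwise.
Crate: 31.6 × 9.81 = 310 N down at 1.711 m → arm 1.711 m, τ = 310 × 1.711 = 530.4 N·m counterclockwise.
Bucket of sand: 24.8 × 9.81 = 243.3 N down at 2.437 m → arm 2.437 m, τ = 243.3 × 2.437 = 592.9 N·m counterclockwise.
Lamp: 1.01 × 9.81 = 9.908 N down at 2.256 m → arm 2.256 m, τ = 9.908 × 2.256 = 22.35 N·m counterclockwise.
Speaker: 3.56 × 9.81 = 34.92 N down at 1.995 m → arm 1.995 m, τ = 34.92 × 1.995 = 69.67 N·m counterclockwise.
Net load moment about support B = 1587 N·m counterclockwise.
Reaction R at support A is upward at 2.58 m, arm 2.58 m → moment R × 2.58 clockwise.
Στ = 0 ⇒ R × 2.58 = 1587 ⇒ R = 615 N.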